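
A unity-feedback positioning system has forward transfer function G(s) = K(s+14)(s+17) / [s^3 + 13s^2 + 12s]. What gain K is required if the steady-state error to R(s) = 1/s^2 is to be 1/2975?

Factoring s from the denominator leaves a polynomial with constant term 12, so the system is type 1.
K_v = lim_{s→0} s·G(s) = K·14·17 / 12 = (119/6)·K.
e_ss = 1/K_v = 1/2975 ⇒ K_v = 2975 ⇒ K = 2975/(119/6) = 150.

150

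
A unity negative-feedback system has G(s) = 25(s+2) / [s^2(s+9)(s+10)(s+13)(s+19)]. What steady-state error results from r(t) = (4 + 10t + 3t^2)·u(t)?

2667.6

The open loop has two poles at the origin → type 2 system. Treating each term separately:
  • 4: tracked with zero error.
  • 10t: tracked with zero error.
  • 3t^2: e_ss = 6/K_a with K_a=5/2223 → 2667.6.
Total e_ss = 2667.6.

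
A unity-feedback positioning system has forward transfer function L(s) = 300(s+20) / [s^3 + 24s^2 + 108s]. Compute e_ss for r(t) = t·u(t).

Factoring s from the denominator leaves a polynomial with constant term 108, so the system is type 1.
K_v = lim_{s→0} s·L(s) = 300·20 / 108 = 500/9.
e_ss = 1/K_v = 1/(500/9) = 0.018.

0.018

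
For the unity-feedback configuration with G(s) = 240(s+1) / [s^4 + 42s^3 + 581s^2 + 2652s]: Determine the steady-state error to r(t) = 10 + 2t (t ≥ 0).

22.1

Factoring s from the denominator leaves a polynomial with constant term 2652, so the system is type 1. Taking each input component in turn:
  • 10: tracked with zero error.
  • 2t: e_ss = 2/K_v with K_v=20/221 → 22.1.
Total e_ss = 22.1.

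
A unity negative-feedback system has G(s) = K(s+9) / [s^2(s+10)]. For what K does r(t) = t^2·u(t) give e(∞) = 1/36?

Two free integrators in G(s): this is a type 2 system.
K_a = lim_{s→0} s^2·G(s) = K·9 / (10) = 0.9·K.
e_ss = 2/K_a = 1/36 ⇒ K_a = 72 ⇒ K = 72/0.9 = 80.

80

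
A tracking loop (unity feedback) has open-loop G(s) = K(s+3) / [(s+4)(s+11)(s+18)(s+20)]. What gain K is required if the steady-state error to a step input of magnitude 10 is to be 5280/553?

G(s) has no factors of s in the denominator, so the system is type 0.
K_p = lim_{s→0} G(s) = K·3 / (4·11·18·20) = (1/5280)·K.
e_ss = 10/(1 + K_p) = 5280/553 ⇒ 1 + (1/5280)·K = 553/528 ⇒ K = 250.

250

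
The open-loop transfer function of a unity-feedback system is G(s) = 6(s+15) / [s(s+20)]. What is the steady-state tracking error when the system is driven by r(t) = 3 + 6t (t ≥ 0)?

System type = 1 (one pole at s=0). Treating each term separately:
  • 3: tracked with zero error.
  • 6t: e_ss = 6/K_v with K_v=4.5 → 4/3.
Total e_ss = 4/3.

4/3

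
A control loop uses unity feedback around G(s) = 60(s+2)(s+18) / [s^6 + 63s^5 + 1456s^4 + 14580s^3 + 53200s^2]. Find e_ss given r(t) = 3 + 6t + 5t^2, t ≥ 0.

6650/27

Lowest-order denominator term is 53200s^2, so the open loop has 2 poles at the origin → type 2 system. Treating each term separately:
  • 3: tracked with zero error.
  • 6t: tracked with zero error.
  • 5t^2: e_ss = 10/K_a with K_a=27/665 → 6650/27.
Total e_ss = 6650/27.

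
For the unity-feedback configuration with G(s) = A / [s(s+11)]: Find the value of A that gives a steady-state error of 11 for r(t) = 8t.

8

One free integrator in G(s): this is a type 1 system.
K_v = lim_{s→0} s·G(s) = A / (11) = (1/11)·A.
e_ss = 8/K_v = 11 ⇒ K_v = 8/11 ⇒ A = (8/11)/(1/11) = 8.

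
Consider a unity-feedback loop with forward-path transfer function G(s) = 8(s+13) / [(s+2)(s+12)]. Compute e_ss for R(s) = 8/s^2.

infinity

G(s) has no factors of s in the denominator, so the system is type 0.
For a type-0 system K_v = 0, so e_ss to a ramp input is unbounded.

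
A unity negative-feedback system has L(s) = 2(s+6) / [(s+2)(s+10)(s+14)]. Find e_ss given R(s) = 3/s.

210/73

L(s) has no factors of s in the denominator, so the system is type 0.
K_p = lim_{s→0} L(s) = 2·6 / (2·10·14) = 3/70.
e_ss = 3/(1 + K_p) = 3/(73/70) = 210/73.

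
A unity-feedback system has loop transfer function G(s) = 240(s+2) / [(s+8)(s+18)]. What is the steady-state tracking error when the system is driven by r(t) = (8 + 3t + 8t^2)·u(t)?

The open loop has no poles at the origin → type 0 system. By superposition:
  • 8: e_ss = 8/(1+K_p) with K_p=10/3 → 24/13.
  • 3t: a type-0 system cannot track it, e_ss → ∞.
  • 8t^2: a type-0 system cannot track it, e_ss → ∞.
The unbounded component dominates.

infinity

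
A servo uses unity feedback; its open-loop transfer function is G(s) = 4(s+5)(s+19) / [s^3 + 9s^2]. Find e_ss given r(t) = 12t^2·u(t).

The denominator has no term below 9s^2 — 2 poles at s=0, type 2.
K_a = lim_{s→0} s^2·G(s) = 4·5·19 / 9 = 380/9.
r(t) = 12t^2 gives R(s) = 24/s^3.
e_ss = 24/K_a = 24/(380/9) = 54/95.

54/95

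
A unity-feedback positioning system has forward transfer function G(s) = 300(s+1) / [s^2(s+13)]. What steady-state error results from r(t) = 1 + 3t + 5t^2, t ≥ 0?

13/30

Two free integrators in G(s): this is a type 2 system. Treating each term separately:
  • 1: tracked with zero error.
  • 3t: tracked with zero error.
  • 5t^2: e_ss = 10/K_a with K_a=300/13 → 13/30.
Total e_ss = 13/30.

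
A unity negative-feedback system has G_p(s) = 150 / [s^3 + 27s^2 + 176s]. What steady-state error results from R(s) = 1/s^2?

The denominator has no term below 176s — 1 pole at s=0, type 1.
K_v = lim_{s→0} s·G_p(s) = 150 / 176 = 75/88.
e_ss = 1/K_v = 1/(75/88) = 88/75.

88/75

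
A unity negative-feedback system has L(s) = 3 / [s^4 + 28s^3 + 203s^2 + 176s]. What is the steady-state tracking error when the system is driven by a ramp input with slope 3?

176

Factoring s from the denominator leaves a polynomial with constant term 176, so the system is type 1.
K_v = lim_{s→0} s·L(s) = 3 / 176 = 3/176.
e_ss = 3/K_v = 3/(3/176) = 176.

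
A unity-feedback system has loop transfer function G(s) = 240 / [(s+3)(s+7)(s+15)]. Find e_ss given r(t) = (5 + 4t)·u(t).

No free integrators in G(s): this is a type 0 system. Treating each term separately:
  • 5: e_ss = 5/(1+K_p) with K_p=16/21 → 105/37.
  • 4t: a type-0 system cannot track it, e_ss → ∞.
The unbounded component dominates.

infinity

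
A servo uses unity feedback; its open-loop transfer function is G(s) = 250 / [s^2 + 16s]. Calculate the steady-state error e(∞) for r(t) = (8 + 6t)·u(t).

0.384

Factoring s from the denominator leaves a polynomial with constant term 16, so the system is type 1. Treating each term separately:
  • 8: tracked with zero error.
  • 6t: e_ss = 6/K_v with K_v=15.625 → 0.384.
Total e_ss = 0.384.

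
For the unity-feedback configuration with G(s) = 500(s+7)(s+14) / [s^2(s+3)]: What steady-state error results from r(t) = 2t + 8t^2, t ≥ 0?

6/6125

The open loop has two poles at the origin → type 2 system. Treating each term separately:
  • 2t: tracked with zero error.
  • 8t^2: e_ss = 16/K_a with K_a=49000/3 → 6/6125.
Total e_ss = 6/6125.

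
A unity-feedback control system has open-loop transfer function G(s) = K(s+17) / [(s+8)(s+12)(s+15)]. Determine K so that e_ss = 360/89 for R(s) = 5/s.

System type = 0 (no poles at s=0).
K_p = lim_{s→0} G(s) = K·17 / (8·12·15) = (17/1440)·K.
e_ss = 5/(1 + K_p) = 360/89 ⇒ 1 + (17/1440)·K = 89/72 ⇒ K = 20.

20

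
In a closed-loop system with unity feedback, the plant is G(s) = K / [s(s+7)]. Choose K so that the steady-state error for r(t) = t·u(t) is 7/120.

120

The open loop has one pole at the origin → type 1 system.
K_v = lim_{s→0} s·G(s) = K / (7) = (1/7)·K.
e_ss = 1/K_v = 7/120 ⇒ K_v = 120/7 ⇒ K = (120/7)/(1/7) = 120.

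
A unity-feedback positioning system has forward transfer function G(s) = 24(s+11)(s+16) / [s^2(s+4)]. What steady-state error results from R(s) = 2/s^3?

1/528

System type = 2 (two poles at s=0).
K_a = lim_{s→0} s^2·G(s) = 24·11·16 / (4) = 1056.
r(t) = t^2 gives R(s) = 2/s^3.
e_ss = 2/K_a = 2/1056 = 1/528.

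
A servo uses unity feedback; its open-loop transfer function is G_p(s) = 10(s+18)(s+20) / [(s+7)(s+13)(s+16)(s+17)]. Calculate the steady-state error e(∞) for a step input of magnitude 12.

4641/443

G_p(s) has no factors of s in the denominator, so the system is type 0.
K_p = lim_{s→0} G_p(s) = 10·18·20 / (7·13·16·17) = 225/1547.
e_ss = 12/(1 + K_p) = 12/(1772/1547) = 4641/443.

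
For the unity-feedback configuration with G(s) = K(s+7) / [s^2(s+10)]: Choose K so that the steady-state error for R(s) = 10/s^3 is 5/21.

G(s) has two factors of s in the denominator, so the system is type 2.
K_a = lim_{s→0} s^2·G(s) = K·7 / (10) = 0.7·K.
e_ss = 10/K_a = 5/21 ⇒ K_a = 42 ⇒ K = 42/0.7 = 60.

60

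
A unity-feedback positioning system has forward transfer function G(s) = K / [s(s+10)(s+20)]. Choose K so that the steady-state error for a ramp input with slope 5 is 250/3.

12

G(s) has one factor of s in the denominator, so the system is type 1.
K_v = lim_{s→0} s·G(s) = K / (10·20) = 0.005·K.
e_ss = 5/K_v = 250/3 ⇒ K_v = 0.06 ⇒ K = 0.06/0.005 = 12.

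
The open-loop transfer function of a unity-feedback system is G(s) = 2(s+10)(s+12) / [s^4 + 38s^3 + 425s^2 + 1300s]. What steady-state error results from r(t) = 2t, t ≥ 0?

Lowest-order denominator term is 1300s, so the open loop has 1 pole at the origin → type 1 system.
K_v = lim_{s→0} s·G(s) = 2·10·12 / 1300 = 12/65.
e_ss = 2/K_v = 2/(12/65) = 65/6.

65/6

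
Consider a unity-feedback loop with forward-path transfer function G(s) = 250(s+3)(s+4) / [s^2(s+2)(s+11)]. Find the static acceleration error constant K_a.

G(s) has two factors of s in the denominator, so the system is type 2.
K_a = lim_{s→0} s^2·G(s) = 250·3·4 / (2·11) = 1500/11.

1500/11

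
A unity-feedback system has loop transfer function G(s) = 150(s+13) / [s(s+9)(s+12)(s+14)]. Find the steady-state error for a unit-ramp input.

One free integrator in G(s): this is a type 1 system.
K_v = lim_{s→0} s·G(s) = 150·13 / (9·12·14) = 325/252.
e_ss = 1/K_v = 1/(325/252) = 252/325.

252/325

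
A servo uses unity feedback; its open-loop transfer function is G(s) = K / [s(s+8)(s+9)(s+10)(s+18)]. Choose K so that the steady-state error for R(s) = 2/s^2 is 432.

60

G(s) has one factor of s in the denominator, so the system is type 1.
K_v = lim_{s→0} s·G(s) = K / (8·9·10·18) = (1/12960)·K.
e_ss = 2/K_v = 432 ⇒ K_v = 1/216 ⇒ K = (1/216)/(1/12960) = 60.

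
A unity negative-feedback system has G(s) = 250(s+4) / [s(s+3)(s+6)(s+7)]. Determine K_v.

500/63

One free integrator in G(s): this is a type 1 system.
K_v = lim_{s→0} s·G(s) = 250·4 / (3·6·7) = 500/63.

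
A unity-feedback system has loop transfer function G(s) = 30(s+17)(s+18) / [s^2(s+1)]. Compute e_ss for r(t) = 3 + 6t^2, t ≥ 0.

System type = 2 (two poles at s=0). Treating each term separately:
  • 3: tracked with zero error.
  • 6t^2: e_ss = 12/K_a with K_a=9180 → 1/765.
Total e_ss = 1/765.

1/765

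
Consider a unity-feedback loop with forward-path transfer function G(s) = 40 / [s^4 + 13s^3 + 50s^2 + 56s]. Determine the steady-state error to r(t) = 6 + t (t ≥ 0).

The denominator has no term below 56s — 1 pole at s=0, type 1. Treating each term separately:
  • 6: tracked with zero error.
  • t: e_ss = 1/K_v with K_v=5/7 → 1.4.
Total e_ss = 1.4.

1.4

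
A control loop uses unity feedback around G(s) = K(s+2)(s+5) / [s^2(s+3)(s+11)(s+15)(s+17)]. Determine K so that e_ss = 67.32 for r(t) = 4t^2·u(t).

Two free integrators in G(s): this is a type 2 system.
K_a = lim_{s→0} s^2·G(s) = K·2·5 / (3·11·15·17) = (2/1683)·K.
e_ss = 8/K_a = 67.32 ⇒ K_a = 200/1683 ⇒ K = (200/1683)/(2/1683) = 100.

100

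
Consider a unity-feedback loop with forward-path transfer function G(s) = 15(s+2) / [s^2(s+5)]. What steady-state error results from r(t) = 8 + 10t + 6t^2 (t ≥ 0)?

2

The open loop has two poles at the origin → type 2 system. By superposition:
  • 8: tracked with zero error.
  • 10t: tracked with zero error.
  • 6t^2: e_ss = 12/K_a with K_a=6 → 2.
Total e_ss = 2.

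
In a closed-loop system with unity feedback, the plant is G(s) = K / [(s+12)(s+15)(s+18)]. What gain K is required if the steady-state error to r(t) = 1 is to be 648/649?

G(s) has no factors of s in the denominator, so the system is type 0.
K_p = lim_{s→0} G(s) = K / (12·15·18) = (1/3240)·K.
e_ss = 1/(1 + K_p) = 648/649 ⇒ 1 + (1/3240)·K = 649/648 ⇒ K = 5.

5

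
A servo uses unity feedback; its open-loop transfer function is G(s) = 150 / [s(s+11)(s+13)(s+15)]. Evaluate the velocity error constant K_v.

10/143

G(s) has one factor of s in the denominator, so the system is type 1.
K_v = lim_{s→0} s·G(s) = 150 / (11·13·15) = 10/143.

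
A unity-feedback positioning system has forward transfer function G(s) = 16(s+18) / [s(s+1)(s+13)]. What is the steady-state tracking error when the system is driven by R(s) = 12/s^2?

One free integrator in G(s): this is a type 1 system.
K_v = lim_{s→0} s·G(s) = 16·18 / (1·13) = 288/13.
e_ss = 12/K_v = 12/(288/13) = 13/24.

13/24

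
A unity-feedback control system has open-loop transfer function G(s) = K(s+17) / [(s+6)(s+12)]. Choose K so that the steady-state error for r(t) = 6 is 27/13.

8

No free integrators in G(s): this is a type 0 system.
K_p = lim_{s→0} G(s) = K·17 / (6·12) = (17/72)·K.
e_ss = 6/(1 + K_p) = 27/13 ⇒ 1 + (17/72)·K = 26/9 ⇒ K = 8.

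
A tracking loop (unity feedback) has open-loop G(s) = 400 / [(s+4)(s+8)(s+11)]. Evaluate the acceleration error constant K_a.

0

G(s) has no factors of s in the denominator, so the system is type 0.
K_a = lim_{s→0} s^2·G(s) = 0 (the extra factor of s kills the finite limit).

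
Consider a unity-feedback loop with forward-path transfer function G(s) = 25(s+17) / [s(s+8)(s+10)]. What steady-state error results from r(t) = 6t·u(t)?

96/85

System type = 1 (one pole at s=0).
K_v = lim_{s→0} s·G(s) = 25·17 / (8·10) = 5.3125.
e_ss = 6/K_v = 6/5.3125 = 96/85.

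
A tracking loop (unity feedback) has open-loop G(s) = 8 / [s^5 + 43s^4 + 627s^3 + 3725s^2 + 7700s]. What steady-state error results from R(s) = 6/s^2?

5775

Factoring s from the denominator leaves a polynomial with constant term 7700, so the system is type 1.
K_v = lim_{s→0} s·G(s) = 8 / 7700 = 2/1925.
e_ss = 6/K_v = 6/(2/1925) = 5775.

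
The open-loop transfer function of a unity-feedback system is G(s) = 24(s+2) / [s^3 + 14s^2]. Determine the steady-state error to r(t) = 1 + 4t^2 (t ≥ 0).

Factoring s^2 from the denominator leaves a polynomial with constant term 14, so the system is type 2. By superposition:
  • 1: tracked with zero error.
  • 4t^2: e_ss = 8/K_a with K_a=24/7 → 7/3.
Total e_ss = 7/3.

7/3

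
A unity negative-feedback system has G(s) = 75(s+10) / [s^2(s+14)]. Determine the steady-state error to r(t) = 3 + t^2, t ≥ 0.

14/375

G(s) has two factors of s in the denominator, so the system is type 2. Treating each term separately:
  • 3: tracked with zero error.
  • t^2: e_ss = 2/K_a with K_a=375/7 → 14/375.
Total e_ss = 14/375.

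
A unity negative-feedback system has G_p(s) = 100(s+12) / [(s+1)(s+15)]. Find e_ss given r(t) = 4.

4/81

G_p(s) has no factors of s in the denominator, so the system is type 0.
K_p = lim_{s→0} G_p(s) = 100·12 / (1·15) = 80.
e_ss = 4/(1 + K_p) = 4/81.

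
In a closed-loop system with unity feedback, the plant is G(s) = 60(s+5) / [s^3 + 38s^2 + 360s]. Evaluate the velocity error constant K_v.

The denominator has no term below 360s — 1 pole at s=0, type 1.
K_v = lim_{s→0} s·G(s) = 60·5 / 360 = 5/6.

5/6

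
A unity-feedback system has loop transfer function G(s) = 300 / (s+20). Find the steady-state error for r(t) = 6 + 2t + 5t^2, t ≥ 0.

G(s) has no factors of s in the denominator, so the system is type 0. Taking each input component in turn:
  • 6: e_ss = 6/(1+K_p) with K_p=15 → 0.375.
  • 2t: a type-0 system cannot track it, e_ss → ∞.
  • 5t^2: a type-0 system cannot track it, e_ss → ∞.
The unbounded component dominates.

infinity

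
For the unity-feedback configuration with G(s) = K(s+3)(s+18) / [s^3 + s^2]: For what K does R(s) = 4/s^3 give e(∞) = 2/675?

The denominator has no term below s^2 — 2 poles at s=0, type 2.
K_a = lim_{s→0} s^2·G(s) = K·3·18 / 1 = 54·K.
e_ss = 4/K_a = 2/675 ⇒ K_a = 1350 ⇒ K = 1350/54 = 25.

25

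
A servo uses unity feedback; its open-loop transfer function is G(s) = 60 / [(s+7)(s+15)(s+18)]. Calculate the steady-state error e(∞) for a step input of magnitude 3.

189/65

The open loop has no poles at the origin → type 0 system.
K_p = lim_{s→0} G(s) = 60 / (7·15·18) = 2/63.
e_ss = 3/(1 + K_p) = 3/(65/63) = 189/65.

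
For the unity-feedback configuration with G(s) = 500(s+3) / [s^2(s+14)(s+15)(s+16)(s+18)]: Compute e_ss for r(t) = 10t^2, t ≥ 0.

System type = 2 (two poles at s=0).
K_a = lim_{s→0} s^2·G(s) = 500·3 / (14·15·16·18) = 25/1008.
r(t) = 10t^2 gives R(s) = 20/s^3.
e_ss = 20/K_a = 20/(25/1008) = 806.4.

806.4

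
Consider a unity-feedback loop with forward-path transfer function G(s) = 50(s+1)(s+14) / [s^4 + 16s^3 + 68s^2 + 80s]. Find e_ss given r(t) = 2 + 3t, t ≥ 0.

Lowest-order denominator term is 80s, so the open loop has 1 pole at the origin → type 1 system. By superposition:
  • 2: tracked with zero error.
  • 3t: e_ss = 3/K_v with K_v=8.75 → 12/35.
Total e_ss = 12/35.

12/35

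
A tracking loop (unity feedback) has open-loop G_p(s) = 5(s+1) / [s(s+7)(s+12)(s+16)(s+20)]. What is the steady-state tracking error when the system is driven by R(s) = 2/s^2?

One free integrator in G_p(s): this is a type 1 system.
K_v = lim_{s→0} s·G_p(s) = 5·1 / (7·12·16·20) = 1/5376.
e_ss = 2/K_v = 2/(1/5376) = 10752.

10752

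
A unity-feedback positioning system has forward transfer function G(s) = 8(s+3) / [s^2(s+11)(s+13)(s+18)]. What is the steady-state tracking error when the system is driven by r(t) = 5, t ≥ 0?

Two free integrators in G(s): this is a type 2 system.
K_p = ∞ for a type-2 system; e_ss to a step is zero.

0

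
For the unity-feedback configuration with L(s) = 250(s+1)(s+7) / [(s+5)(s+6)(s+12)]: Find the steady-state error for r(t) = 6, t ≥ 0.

216/211

System type = 0 (no poles at s=0).
K_p = lim_{s→0} L(s) = 250·1·7 / (5·6·12) = 175/36.
e_ss = 6/(1 + K_p) = 6/(211/36) = 216/211.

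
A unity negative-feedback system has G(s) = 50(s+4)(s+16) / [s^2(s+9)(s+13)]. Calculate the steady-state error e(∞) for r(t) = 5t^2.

Two free integrators in G(s): this is a type 2 system.
K_a = lim_{s→0} s^2·G(s) = 50·4·16 / (9·13) = 3200/117.
r(t) = 5t^2 gives R(s) = 10/s^3.
e_ss = 10/K_a = 10/(3200/117) = 117/320.

117/320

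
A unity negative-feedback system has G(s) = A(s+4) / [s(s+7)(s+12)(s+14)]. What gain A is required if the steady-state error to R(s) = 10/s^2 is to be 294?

10

One free integrator in G(s): this is a type 1 system.
K_v = lim_{s→0} s·G(s) = A·4 / (7·12·14) = (1/294)·A.
e_ss = 10/K_v = 294 ⇒ K_v = 5/147 ⇒ A = (5/147)/(1/294) = 10.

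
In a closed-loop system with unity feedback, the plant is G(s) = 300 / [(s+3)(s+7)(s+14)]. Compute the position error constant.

50/49

G(s) has no factors of s in the denominator, so the system is type 0.
K_p = lim_{s→0} G(s) = 300 / (3·7·14) = 50/49.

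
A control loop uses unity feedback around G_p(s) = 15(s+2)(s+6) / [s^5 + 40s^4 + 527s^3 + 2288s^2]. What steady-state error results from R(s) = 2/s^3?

1144/45

Lowest-order denominator term is 2288s^2, so the open loop has 2 poles at the origin → type 2 system.
K_a = lim_{s→0} s^2·G_p(s) = 15·2·6 / 2288 = 45/572.
r(t) = t^2 gives R(s) = 2/s^3.
e_ss = 2/K_a = 2/(45/572) = 1144/45.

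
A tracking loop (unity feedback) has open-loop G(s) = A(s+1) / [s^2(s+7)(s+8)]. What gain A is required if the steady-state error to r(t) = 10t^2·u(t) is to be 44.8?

G(s) has two factors of s in the denominator, so the system is type 2.
K_a = lim_{s→0} s^2·G(s) = A·1 / (7·8) = (1/56)·A.
e_ss = 20/K_a = 44.8 ⇒ K_a = 25/56 ⇒ A = (25/56)/(1/56) = 25.

25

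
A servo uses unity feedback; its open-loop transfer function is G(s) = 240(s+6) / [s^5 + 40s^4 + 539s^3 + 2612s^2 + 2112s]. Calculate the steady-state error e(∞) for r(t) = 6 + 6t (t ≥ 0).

Lowest-order denominator term is 2112s, so the open loop has 1 pole at the origin → type 1 system. Taking each input component in turn:
  • 6: tracked with zero error.
  • 6t: e_ss = 6/K_v with K_v=15/22 → 8.8.
Total e_ss = 8.8.

8.8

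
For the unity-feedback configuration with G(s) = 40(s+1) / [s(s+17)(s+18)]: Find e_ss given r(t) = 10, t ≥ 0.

0

The open loop has one pole at the origin → type 1 system.
A type-1 system has K_p = ∞, so it tracks a step input with zero steady-state error.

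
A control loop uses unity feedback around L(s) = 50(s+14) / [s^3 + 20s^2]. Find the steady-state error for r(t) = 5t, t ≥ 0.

0

Lowest-order denominator term is 20s^2, so the open loop has 2 poles at the origin → type 2 system.
K_v = ∞ for a type-2 system; e_ss to a ramp is zero.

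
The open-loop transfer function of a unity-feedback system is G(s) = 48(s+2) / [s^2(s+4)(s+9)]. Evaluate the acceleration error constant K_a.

8/3

Two free integrators in G(s): this is a type 2 system.
K_a = lim_{s→0} s^2·G(s) = 48·2 / (4·9) = 8/3.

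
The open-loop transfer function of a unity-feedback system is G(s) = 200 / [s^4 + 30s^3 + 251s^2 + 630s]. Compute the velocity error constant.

20/63

Lowest-order denominator term is 630s, so the open loop has 1 pole at the origin → type 1 system.
K_v = lim_{s→0} s·G(s) = 200 / 630 = 20/63.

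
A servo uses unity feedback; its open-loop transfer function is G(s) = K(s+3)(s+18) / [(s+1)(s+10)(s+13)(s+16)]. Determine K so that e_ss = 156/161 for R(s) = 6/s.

No free integrators in G(s): this is a type 0 system.
K_p = lim_{s→0} G(s) = K·3·18 / (1·10·13·16) = (27/1040)·K.
e_ss = 6/(1 + K_p) = 156/161 ⇒ 1 + (27/1040)·K = 161/26 ⇒ K = 200.

200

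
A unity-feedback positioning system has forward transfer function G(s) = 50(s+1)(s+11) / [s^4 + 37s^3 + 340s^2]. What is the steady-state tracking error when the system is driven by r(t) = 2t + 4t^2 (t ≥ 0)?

272/55

Factoring s^2 from the denominator leaves a polynomial with constant term 340, so the system is type 2. By superposition:
  • 2t: tracked with zero error.
  • 4t^2: e_ss = 8/K_a with K_a=55/34 → 272/55.
Total e_ss = 272/55.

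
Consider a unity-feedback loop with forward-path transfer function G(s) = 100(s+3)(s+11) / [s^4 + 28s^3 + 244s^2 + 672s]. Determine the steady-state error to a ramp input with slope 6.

336/275

Lowest-order denominator term is 672s, so the open loop has 1 pole at the origin → type 1 system.
K_v = lim_{s→0} s·G(s) = 100·3·11 / 672 = 275/56.
e_ss = 6/K_v = 6/(275/56) = 336/275.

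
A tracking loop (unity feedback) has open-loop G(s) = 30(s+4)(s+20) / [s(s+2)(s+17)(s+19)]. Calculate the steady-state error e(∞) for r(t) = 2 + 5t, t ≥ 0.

G(s) has one factor of s in the denominator, so the system is type 1. Taking each input component in turn:
  • 2: tracked with zero error.
  • 5t: e_ss = 5/K_v with K_v=1200/323 → 323/240.
Total e_ss = 323/240.

323/240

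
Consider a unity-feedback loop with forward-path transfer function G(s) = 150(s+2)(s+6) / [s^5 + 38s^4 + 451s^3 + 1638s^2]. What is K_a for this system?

Lowest-order denominator term is 1638s^2, so the open loop has 2 poles at the origin → type 2 system.
K_a = lim_{s→0} s^2·G(s) = 150·2·6 / 1638 = 100/91.

100/91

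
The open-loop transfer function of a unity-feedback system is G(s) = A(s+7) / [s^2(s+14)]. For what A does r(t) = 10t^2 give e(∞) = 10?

The open loop has two poles at the origin → type 2 system.
K_a = lim_{s→0} s^2·G(s) = A·7 / (14) = 0.5·A.
e_ss = 20/K_a = 10 ⇒ K_a = 2 ⇒ A = 2/0.5 = 4.

4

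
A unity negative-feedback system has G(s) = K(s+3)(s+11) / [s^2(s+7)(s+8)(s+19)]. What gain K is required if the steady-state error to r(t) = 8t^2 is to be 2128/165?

System type = 2 (two poles at s=0).
K_a = lim_{s→0} s^2·G(s) = K·3·11 / (7·8·19) = (33/1064)·K.
e_ss = 16/K_a = 2128/165 ⇒ K_a = 165/133 ⇒ K = (165/133)/(33/1064) = 40.

40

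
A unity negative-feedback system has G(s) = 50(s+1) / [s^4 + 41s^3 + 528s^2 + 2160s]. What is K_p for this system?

infinity

K_p = lim_{s→0} G(s); with 1 pole at the origin the limit diverges, so K_p = ∞.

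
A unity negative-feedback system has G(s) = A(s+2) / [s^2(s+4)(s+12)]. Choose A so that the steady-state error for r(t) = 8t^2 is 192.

Two free integrators in G(s): this is a type 2 system.
K_a = lim_{s→0} s^2·G(s) = A·2 / (4·12) = (1/24)·A.
e_ss = 16/K_a = 192 ⇒ K_a = 1/12 ⇒ A = (1/12)/(1/24) = 2.

2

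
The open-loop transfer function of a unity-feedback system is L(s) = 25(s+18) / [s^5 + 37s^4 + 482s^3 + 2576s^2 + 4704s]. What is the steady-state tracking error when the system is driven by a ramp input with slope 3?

31.36

The denominator has no term below 4704s — 1 pole at s=0, type 1.
K_v = lim_{s→0} s·L(s) = 25·18 / 4704 = 75/784.
e_ss = 3/K_v = 3/(75/784) = 31.36.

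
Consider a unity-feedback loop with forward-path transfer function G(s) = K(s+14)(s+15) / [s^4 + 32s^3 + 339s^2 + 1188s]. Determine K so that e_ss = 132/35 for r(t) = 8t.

The denominator has no term below 1188s — 1 pole at s=0, type 1.
K_v = lim_{s→0} s·G(s) = K·14·15 / 1188 = (35/198)·K.
e_ss = 8/K_v = 132/35 ⇒ K_v = 70/33 ⇒ K = (70/33)/(35/198) = 12.

12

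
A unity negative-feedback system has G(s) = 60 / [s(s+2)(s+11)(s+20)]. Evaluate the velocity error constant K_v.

3/22

System type = 1 (one pole at s=0).
K_v = lim_{s→0} s·G(s) = 60 / (2·11·20) = 3/22.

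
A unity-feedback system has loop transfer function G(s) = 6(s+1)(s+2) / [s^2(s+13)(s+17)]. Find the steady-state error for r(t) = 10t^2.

1105/3

System type = 2 (two poles at s=0).
K_a = lim_{s→0} s^2·G(s) = 6·1·2 / (13·17) = 12/221.
r(t) = 10t^2 gives R(s) = 20/s^3.
e_ss = 20/K_a = 20/(12/221) = 1105/3.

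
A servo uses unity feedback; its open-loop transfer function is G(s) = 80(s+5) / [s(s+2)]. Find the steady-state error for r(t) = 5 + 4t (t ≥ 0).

0.02

System type = 1 (one pole at s=0). By superposition:
  • 5: tracked with zero error.
  • 4t: e_ss = 4/K_v with K_v=200 → 0.02.
Total e_ss = 0.02.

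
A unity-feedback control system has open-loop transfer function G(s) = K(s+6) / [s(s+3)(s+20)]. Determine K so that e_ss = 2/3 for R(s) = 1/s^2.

15

System type = 1 (one pole at s=0).
K_v = lim_{s→0} s·G(s) = K·6 / (3·20) = 0.1·K.
e_ss = 1/K_v = 2/3 ⇒ K_v = 1.5 ⇒ K = 1.5/0.1 = 15.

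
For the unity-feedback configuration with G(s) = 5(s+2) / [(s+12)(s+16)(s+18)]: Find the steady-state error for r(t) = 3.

G(s) has no factors of s in the denominator, so the system is type 0.
K_p = lim_{s→0} G(s) = 5·2 / (12·16·18) = 5/1728.
e_ss = 3/(1 + K_p) = 3/(1733/1728) = 5184/1733.

5184/1733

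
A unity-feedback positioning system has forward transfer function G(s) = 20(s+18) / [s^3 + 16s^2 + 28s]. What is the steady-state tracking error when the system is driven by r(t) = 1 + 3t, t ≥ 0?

Factoring s from the denominator leaves a polynomial with constant term 28, so the system is type 1. By superposition:
  • 1: tracked with zero error.
  • 3t: e_ss = 3/K_v with K_v=90/7 → 7/30.
Total e_ss = 7/30.

7/30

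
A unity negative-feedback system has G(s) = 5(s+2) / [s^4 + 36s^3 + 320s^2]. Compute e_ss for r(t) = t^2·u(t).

Factoring s^2 from the denominator leaves a polynomial with constant term 320, so the system is type 2.
K_a = lim_{s→0} s^2·G(s) = 5·2 / 320 = 1/32.
r(t) = t^2 gives R(s) = 2/s^3.
e_ss = 2/K_a = 2/(1/32) = 64.

64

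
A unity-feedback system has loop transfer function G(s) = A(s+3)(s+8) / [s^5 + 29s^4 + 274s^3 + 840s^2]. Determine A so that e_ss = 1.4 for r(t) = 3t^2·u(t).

150

Factoring s^2 from the denominator leaves a polynomial with constant term 840, so the system is type 2.
K_a = lim_{s→0} s^2·G(s) = A·3·8 / 840 = (1/35)·A.
e_ss = 6/K_a = 1.4 ⇒ K_a = 30/7 ⇒ A = (30/7)/(1/35) = 150.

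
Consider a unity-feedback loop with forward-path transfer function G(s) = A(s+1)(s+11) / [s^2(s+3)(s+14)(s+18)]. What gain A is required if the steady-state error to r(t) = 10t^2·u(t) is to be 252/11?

The open loop has two poles at the origin → type 2 system.
K_a = lim_{s→0} s^2·G(s) = A·1·11 / (3·14·18) = (11/756)·A.
e_ss = 20/K_a = 252/11 ⇒ K_a = 55/63 ⇒ A = (55/63)/(11/756) = 60.

60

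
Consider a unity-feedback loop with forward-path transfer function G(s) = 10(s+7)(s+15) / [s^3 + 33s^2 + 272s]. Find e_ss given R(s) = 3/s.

The denominator has no term below 272s — 1 pole at s=0, type 1.
K_p = ∞ for a type-1 system; e_ss to a step is zero.

0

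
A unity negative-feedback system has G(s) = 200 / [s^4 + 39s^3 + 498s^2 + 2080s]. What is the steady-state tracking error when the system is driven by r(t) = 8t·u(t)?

83.2

The denominator has no term below 2080s — 1 pole at s=0, type 1.
K_v = lim_{s→0} s·G(s) = 200 / 2080 = 5/52.
e_ss = 8/K_v = 8/(5/52) = 83.2.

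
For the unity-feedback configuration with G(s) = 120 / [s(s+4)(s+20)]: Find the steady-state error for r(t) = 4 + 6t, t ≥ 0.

4

The open loop has one pole at the origin → type 1 system. By superposition:
  • 4: tracked with zero error.
  • 6t: e_ss = 6/K_v with K_v=1.5 → 4.
Total e_ss = 4.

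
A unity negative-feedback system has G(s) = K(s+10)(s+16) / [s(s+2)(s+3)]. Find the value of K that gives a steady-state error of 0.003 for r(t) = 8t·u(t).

100

The open loop has one pole at the origin → type 1 system.
K_v = lim_{s→0} s·G(s) = K·10·16 / (2·3) = (80/3)·K.
e_ss = 8/K_v = 0.003 ⇒ K_v = 8000/3 ⇒ K = (8000/3)/(80/3) = 100.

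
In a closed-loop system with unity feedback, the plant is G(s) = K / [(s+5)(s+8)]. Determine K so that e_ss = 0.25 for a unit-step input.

System type = 0 (no poles at s=0).
K_p = lim_{s→0} G(s) = K / (5·8) = 0.025·K.
e_ss = 1/(1 + K_p) = 0.25 ⇒ 1 + 0.025·K = 4 ⇒ K = 120.

120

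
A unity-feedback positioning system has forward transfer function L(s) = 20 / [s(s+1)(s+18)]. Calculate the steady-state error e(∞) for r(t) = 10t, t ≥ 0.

9

One free integrator in L(s): this is a type 1 system.
K_v = lim_{s→0} s·L(s) = 20 / (1·18) = 10/9.
e_ss = 10/K_v = 10/(10/9) = 9.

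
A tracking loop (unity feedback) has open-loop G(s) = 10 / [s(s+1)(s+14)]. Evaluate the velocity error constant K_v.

System type = 1 (one pole at s=0).
K_v = lim_{s→0} s·G(s) = 10 / (1·14) = 5/7.

5/7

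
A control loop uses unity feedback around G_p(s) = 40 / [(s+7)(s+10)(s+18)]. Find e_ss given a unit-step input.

The open loop has no poles at the origin → type 0 system.
K_p = lim_{s→0} G_p(s) = 40 / (7·10·18) = 2/63.
e_ss = 1/(1 + K_p) = 1/(65/63) = 63/65.

63/65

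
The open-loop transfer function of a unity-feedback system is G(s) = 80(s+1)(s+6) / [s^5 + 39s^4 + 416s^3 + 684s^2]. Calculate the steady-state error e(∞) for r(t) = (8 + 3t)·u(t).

The denominator has no term below 684s^2 — 2 poles at s=0, type 2. Treating each term separately:
  • 8: tracked with zero error.
  • 3t: tracked with zero error.
Total e_ss = 0.

0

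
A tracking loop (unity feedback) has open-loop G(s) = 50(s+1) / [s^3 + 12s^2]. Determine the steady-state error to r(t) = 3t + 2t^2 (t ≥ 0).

0.96

Factoring s^2 from the denominator leaves a polynomial with constant term 12, so the system is type 2. Treating each term separately:
  • 3t: tracked with zero error.
  • 2t^2: e_ss = 4/K_a with K_a=25/6 → 0.96.
Total e_ss = 0.96.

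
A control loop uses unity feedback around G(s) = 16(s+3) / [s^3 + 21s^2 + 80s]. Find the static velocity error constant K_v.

0.6

The denominator has no term below 80s — 1 pole at s=0, type 1.
K_v = lim_{s→0} s·G(s) = 16·3 / 80 = 0.6.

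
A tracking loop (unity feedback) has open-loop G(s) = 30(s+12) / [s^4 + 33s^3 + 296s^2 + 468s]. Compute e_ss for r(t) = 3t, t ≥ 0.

3.9

Factoring s from the denominator leaves a polynomial with constant term 468, so the system is type 1.
K_v = lim_{s→0} s·G(s) = 30·12 / 468 = 10/13.
e_ss = 3/K_v = 3/(10/13) = 3.9.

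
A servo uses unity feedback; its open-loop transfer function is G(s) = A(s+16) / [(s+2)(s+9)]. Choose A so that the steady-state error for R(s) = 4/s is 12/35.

The open loop has no poles at the origin → type 0 system.
K_p = lim_{s→0} G(s) = A·16 / (2·9) = (8/9)·A.
e_ss = 4/(1 + K_p) = 12/35 ⇒ 1 + (8/9)·A = 35/3 ⇒ A = 12.

12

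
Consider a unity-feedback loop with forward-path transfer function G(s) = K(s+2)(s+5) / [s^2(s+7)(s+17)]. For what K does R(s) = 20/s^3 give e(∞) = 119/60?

Two free integrators in G(s): this is a type 2 system.
K_a = lim_{s→0} s^2·G(s) = K·2·5 / (7·17) = (10/119)·K.
e_ss = 20/K_a = 119/60 ⇒ K_a = 1200/119 ⇒ K = (1200/119)/(10/119) = 120.

120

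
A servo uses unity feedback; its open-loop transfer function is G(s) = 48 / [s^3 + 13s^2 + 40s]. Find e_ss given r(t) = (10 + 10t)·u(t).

The denominator has no term below 40s — 1 pole at s=0, type 1. By superposition:
  • 10: tracked with zero error.
  • 10t: e_ss = 10/K_v with K_v=1.2 → 25/3.
Total e_ss = 25/3.

25/3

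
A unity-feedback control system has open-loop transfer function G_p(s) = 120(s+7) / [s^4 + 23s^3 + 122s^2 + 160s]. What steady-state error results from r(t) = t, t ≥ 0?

The denominator has no term below 160s — 1 pole at s=0, type 1.
K_v = lim_{s→0} s·G_p(s) = 120·7 / 160 = 5.25.
e_ss = 1/K_v = 1/5.25 = 4/21.

4/21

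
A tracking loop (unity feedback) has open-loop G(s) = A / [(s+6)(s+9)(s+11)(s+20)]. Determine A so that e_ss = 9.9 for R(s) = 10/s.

G(s) has no factors of s in the denominator, so the system is type 0.
K_p = lim_{s→0} G(s) = A / (6·9·11·20) = (1/11880)·A.
e_ss = 10/(1 + K_p) = 9.9 ⇒ 1 + (1/11880)·A = 100/99 ⇒ A = 120.

120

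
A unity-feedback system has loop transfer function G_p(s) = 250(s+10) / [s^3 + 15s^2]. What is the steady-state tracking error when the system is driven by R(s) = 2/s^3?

Factoring s^2 from the denominator leaves a polynomial with constant term 15, so the system is type 2.
K_a = lim_{s→0} s^2·G_p(s) = 250·10 / 15 = 500/3.
r(t) = t^2 gives R(s) = 2/s^3.
e_ss = 2/K_a = 2/(500/3) = 0.012.

0.012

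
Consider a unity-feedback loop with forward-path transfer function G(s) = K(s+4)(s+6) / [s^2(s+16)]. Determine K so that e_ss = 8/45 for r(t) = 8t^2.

60

System type = 2 (two poles at s=0).
K_a = lim_{s→0} s^2·G(s) = K·4·6 / (16) = 1.5·K.
e_ss = 16/K_a = 8/45 ⇒ K_a = 90 ⇒ K = 90/1.5 = 60.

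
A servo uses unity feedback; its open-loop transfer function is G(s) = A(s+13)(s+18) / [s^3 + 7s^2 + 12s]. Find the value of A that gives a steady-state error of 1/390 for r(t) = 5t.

100

The denominator has no term below 12s — 1 pole at s=0, type 1.
K_v = lim_{s→0} s·G(s) = A·13·18 / 12 = 19.5·A.
e_ss = 5/K_v = 1/390 ⇒ K_v = 1950 ⇒ A = 1950/19.5 = 100.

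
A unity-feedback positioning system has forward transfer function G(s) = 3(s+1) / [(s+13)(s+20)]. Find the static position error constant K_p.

System type = 0 (no poles at s=0).
K_p = lim_{s→0} G(s) = 3·1 / (13·20) = 3/260.

3/260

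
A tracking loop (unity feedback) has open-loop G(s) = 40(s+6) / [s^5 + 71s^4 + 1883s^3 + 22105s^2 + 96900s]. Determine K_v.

4/1615

Lowest-order denominator term is 96900s, so the open loop has 1 pole at the origin → type 1 system.
K_v = lim_{s→0} s·G(s) = 40·6 / 96900 = 4/1615.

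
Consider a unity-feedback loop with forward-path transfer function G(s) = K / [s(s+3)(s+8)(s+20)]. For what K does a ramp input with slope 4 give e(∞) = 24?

G(s) has one factor of s in the denominator, so the system is type 1.
K_v = lim_{s→0} s·G(s) = K / (3·8·20) = (1/480)·K.
e_ss = 4/K_v = 24 ⇒ K_v = 1/6 ⇒ K = (1/6)/(1/480) = 80.

80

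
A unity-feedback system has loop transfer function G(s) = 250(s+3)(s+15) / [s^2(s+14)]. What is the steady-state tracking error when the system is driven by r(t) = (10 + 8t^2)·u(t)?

112/5625

The open loop has two poles at the origin → type 2 system. By superposition:
  • 10: tracked with zero error.
  • 8t^2: e_ss = 16/K_a with K_a=5625/7 → 112/5625.
Total e_ss = 112/5625.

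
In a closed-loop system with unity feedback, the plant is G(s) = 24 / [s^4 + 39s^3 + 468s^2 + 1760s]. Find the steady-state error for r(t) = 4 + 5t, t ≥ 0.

1100/3

Factoring s from the denominator leaves a polynomial with constant term 1760, so the system is type 1. By superposition:
  • 4: tracked with zero error.
  • 5t: e_ss = 5/K_v with K_v=3/220 → 1100/3.
Total e_ss = 1100/3.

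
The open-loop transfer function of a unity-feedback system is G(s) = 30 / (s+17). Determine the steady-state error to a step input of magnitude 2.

34/47

System type = 0 (no poles at s=0).
K_p = lim_{s→0} G(s) = 30 / (17) = 30/17.
e_ss = 2/(1 + K_p) = 2/(47/17) = 34/47.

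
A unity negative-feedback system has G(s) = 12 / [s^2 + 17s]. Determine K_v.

12/17

Lowest-order denominator term is 17s, so the open loop has 1 pole at the origin → type 1 system.
K_v = lim_{s→0} s·G(s) = 12 / 17 = 12/17.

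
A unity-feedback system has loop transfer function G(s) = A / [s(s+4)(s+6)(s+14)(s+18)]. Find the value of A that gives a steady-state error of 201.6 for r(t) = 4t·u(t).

120

The open loop has one pole at the origin → type 1 system.
K_v = lim_{s→0} s·G(s) = A / (4·6·14·18) = (1/6048)·A.
e_ss = 4/K_v = 201.6 ⇒ K_v = 5/252 ⇒ A = (5/252)/(1/6048) = 120.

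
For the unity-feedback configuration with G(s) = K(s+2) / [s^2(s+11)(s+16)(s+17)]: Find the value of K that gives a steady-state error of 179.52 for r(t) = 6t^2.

100

System type = 2 (two poles at s=0).
K_a = lim_{s→0} s^2·G(s) = K·2 / (11·16·17) = (1/1496)·K.
e_ss = 12/K_a = 179.52 ⇒ K_a = 25/374 ⇒ K = (25/374)/(1/1496) = 100.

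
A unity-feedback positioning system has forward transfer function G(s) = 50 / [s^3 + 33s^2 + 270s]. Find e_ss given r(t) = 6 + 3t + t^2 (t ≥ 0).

infinity

The denominator has no term below 270s — 1 pole at s=0, type 1. By superposition:
  • 6: tracked with zero error.
  • 3t: e_ss = 3/K_v with K_v=5/27 → 16.2.
  • t^2: a type-1 system cannot track it, e_ss → ∞.
The unbounded component dominates.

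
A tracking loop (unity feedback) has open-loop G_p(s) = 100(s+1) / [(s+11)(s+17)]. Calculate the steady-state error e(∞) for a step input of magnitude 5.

935/287

G_p(s) has no factors of s in the denominator, so the system is type 0.
K_p = lim_{s→0} G_p(s) = 100·1 / (11·17) = 100/187.
e_ss = 5/(1 + K_p) = 5/(287/187) = 935/287.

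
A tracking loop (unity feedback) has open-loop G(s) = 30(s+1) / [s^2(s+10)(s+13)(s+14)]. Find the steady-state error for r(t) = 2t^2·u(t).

728/3

G(s) has two factors of s in the denominator, so the system is type 2.
K_a = lim_{s→0} s^2·G(s) = 30·1 / (10·13·14) = 3/182.
r(t) = 2t^2 gives R(s) = 4/s^3.
e_ss = 4/K_a = 4/(3/182) = 728/3.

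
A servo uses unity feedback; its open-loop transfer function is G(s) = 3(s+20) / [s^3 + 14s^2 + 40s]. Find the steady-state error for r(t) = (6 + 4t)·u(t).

Factoring s from the denominator leaves a polynomial with constant term 40, so the system is type 1. Treating each term separately:
  • 6: tracked with zero error.
  • 4t: e_ss = 4/K_v with K_v=1.5 → 8/3.
Total e_ss = 8/3.

8/3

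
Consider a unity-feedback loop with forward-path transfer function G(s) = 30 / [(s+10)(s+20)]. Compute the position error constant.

G(s) has no factors of s in the denominator, so the system is type 0.
K_p = lim_{s→0} G(s) = 30 / (10·20) = 0.15.

0.15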